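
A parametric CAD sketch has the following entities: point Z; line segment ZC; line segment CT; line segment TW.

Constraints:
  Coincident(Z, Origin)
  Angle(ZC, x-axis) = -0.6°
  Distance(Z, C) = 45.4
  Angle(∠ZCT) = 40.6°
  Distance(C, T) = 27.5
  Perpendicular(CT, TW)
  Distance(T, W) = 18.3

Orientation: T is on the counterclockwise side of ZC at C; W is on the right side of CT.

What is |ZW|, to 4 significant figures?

48.35

Z is at the origin; ZC runs at -0.6° with length 45.4, so C = 45.4·(cos -0.6°, sin -0.6°) = (45.40, -0.4754). ∠ZCT = 40.6°, so CT runs at -0.6° + (180° − 40.6°) = 138.8° from the x-axis; with |CT| = 27.5, T = C + 27.5·(cos 138.8°, sin 138.8°) = (24.71, 17.64). CT is perpendicular to TW; with |TW| = 18.3 on the right of CT, W = T + 18.3·(0.6587, 0.7524) = (36.76, 31.41). Then |ZW| = |W − Z| = 48.35.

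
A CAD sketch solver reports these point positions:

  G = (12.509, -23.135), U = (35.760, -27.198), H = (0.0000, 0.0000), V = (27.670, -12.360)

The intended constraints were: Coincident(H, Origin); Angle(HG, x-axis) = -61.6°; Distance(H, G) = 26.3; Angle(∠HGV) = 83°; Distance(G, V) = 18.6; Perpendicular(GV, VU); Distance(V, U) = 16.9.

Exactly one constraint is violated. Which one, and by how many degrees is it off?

Perpendicular(GV, VU) — off by 6.80°.

H = (0.00, 0.00) ✓; HG at -61.60° ✓; |HG| = 26.30 ✓; ∠HGV = 83.00° ✓; |GV| = 18.60 ✓; ∠(GV, VU) = 96.80° ✗; |VU| = 16.90 ✓.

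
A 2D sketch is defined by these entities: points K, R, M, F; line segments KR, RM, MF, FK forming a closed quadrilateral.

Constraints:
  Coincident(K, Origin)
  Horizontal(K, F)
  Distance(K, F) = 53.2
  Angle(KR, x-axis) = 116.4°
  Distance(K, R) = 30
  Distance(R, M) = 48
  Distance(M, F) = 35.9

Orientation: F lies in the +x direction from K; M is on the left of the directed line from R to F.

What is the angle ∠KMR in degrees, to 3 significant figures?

37.1°

Checks: |RM| = 48.00 ✓; |MF| = 35.90 ✓.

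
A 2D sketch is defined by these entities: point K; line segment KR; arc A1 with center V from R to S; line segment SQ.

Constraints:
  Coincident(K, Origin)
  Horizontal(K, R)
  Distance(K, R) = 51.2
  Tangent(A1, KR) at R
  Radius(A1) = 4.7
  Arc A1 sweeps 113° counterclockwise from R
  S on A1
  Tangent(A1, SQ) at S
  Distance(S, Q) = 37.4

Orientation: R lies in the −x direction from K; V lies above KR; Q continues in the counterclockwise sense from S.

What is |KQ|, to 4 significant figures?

73.88

K is at the origin; KR is horizontal with |KR| = 51.2 and R on the −x side, so R = (-51.20, 0.000). A1 meets KR tangentially, so VR is at right angles to KR, so V = R + (0, 4.7) = (-51.20, 4.700). On A1, R sits at bearing -90° from V; a 113° counterclockwise sweep puts S at bearing 23°, so S = V + 4.7·(cos 23°, sin 23°) = (-46.87, 6.536). The tangent condition forces VS to be normal to SQ, so SQ runs along (−sin 23°, cos 23°); with |SQ| = 37.4, Q = (-61.49, 40.96). Then |KQ| = |Q − K| = 73.88.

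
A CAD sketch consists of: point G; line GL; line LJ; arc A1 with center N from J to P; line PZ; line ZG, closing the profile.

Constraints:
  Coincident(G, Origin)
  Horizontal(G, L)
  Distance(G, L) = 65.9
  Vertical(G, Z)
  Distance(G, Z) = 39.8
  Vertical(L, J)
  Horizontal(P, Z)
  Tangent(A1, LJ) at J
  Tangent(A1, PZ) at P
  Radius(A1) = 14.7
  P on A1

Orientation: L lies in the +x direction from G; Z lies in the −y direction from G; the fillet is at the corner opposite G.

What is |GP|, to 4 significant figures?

64.85

The virtual corner opposite G is at (65.90, -39.80). Tangency of A1 to LJ means the radius NJ is perpendicular to LJ and tangency of A1 to PZ means the radius NP is perpendicular to PZ, with radius 14.7, so the center N sits 14.7 in from both sides at N = (51.20, -25.10). That places the tangent points at J = (65.90, -25.10) on LJ and P = (51.20, -39.80) on PZ. Then |GP| = |P − G| = 64.85.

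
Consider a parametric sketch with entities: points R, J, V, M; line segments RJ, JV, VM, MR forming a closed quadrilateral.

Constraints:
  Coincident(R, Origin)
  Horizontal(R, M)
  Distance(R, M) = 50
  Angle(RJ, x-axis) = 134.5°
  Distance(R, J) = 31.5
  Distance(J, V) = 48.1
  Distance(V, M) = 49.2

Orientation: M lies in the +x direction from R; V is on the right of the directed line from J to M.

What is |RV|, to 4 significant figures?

18.33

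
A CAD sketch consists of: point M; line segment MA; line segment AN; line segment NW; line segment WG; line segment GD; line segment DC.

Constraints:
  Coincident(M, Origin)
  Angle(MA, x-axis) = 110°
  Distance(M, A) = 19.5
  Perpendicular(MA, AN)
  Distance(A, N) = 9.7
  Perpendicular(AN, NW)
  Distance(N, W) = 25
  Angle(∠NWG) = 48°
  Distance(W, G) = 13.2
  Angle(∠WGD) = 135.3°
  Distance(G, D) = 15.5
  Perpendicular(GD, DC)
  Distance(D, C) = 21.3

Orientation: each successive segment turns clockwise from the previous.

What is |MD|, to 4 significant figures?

18.83

M is at the origin; MA runs at 110.0° with length 19.5, so A = (-6.669, 18.32). MA ⟂ AN, so AN runs at 20.00°; with |AN| = 9.7, N = (2.446, 21.64). AN is perpendicular to NW, so NW runs at -70.00°; with |NW| = 25.0, W = (11.00, -1.851). ∠NWG = 48.0° gives WG at 158.0° from the x-axis; with |WG| = 13.2, G = (-1.243, 3.094). ∠WGD = 135.3° gives GD at 113.3° from the x-axis; with |GD| = 15.5, D = (-7.374, 17.33). Then |MD| = |D − M| = 18.83.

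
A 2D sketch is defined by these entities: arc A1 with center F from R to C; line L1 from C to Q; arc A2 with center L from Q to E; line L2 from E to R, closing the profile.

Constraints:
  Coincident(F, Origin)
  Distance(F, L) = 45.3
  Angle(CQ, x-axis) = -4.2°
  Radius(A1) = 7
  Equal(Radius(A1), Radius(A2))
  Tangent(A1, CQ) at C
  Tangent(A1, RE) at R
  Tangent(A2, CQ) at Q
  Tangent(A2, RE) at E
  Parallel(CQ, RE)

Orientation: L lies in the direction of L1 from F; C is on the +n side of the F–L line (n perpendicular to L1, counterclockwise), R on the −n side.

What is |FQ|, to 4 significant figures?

45.84

Tangency of A1 to both parallel lines with radius 7.0 puts C and R at F ± 7.0·n: C = (0.5127, 6.981), R = (-0.5127, -6.981). Equal radii place Q and E the same way about L: Q = L + 7.0·n = (45.69, 3.664), E = L − 7.0·n = (44.67, -10.30). Then |FQ| = |Q − F| = 45.84.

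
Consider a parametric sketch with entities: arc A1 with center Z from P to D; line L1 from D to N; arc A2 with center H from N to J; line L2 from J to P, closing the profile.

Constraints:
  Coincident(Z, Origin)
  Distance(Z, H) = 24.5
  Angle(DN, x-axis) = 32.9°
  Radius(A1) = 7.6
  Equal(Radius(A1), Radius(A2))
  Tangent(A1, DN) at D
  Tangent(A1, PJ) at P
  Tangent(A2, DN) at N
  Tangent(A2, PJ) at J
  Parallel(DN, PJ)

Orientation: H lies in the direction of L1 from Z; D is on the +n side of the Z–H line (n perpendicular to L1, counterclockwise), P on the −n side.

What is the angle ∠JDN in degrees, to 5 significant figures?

31.816°

The slot axis is L1's direction at 32.9°, so u = (cos 32.9°, sin 32.9°) = (0.83962, 0.54317) and n = (−sin 32.9°, cos 32.9°) = (-0.54317, 0.83962). Z is at the origin and H lies 24.5 along u from Z, so H = 24.5·u = (20.571, 13.308). Tangency of A1 to both parallel lines with radius 7.6 puts D and P at Z ± 7.6·n: D = (-4.1281, 6.3811), P = (4.1281, -6.3811). Equal radii place N and J the same way about H: N = H + 7.6·n = (16.443, 19.689), J = H − 7.6·n = (24.699, 6.9267). Then cos ∠JDN = DJ·DN / (|DJ||DN|), giving 31.816°.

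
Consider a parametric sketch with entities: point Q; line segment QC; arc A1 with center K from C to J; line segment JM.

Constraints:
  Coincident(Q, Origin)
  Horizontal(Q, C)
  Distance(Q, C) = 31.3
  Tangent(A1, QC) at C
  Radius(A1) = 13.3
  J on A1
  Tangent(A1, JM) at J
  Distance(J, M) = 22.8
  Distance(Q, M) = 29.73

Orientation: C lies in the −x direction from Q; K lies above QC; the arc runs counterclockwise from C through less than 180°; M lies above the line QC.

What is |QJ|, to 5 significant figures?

20.728

Checks: |KJ| = 13.30 ✓; ∠(KJ, JM) = 90.00° ✓; |JM| = 22.80 ✓; |QM| = 29.73 ✓.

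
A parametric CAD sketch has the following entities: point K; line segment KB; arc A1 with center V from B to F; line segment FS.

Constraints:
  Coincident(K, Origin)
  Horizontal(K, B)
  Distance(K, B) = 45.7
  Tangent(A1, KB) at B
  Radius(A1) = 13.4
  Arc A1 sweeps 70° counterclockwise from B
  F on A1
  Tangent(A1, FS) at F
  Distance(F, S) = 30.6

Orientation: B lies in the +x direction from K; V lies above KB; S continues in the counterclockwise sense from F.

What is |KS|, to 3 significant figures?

78.4

K is at the origin; KB is horizontal with |KB| = 45.7 and B on the +x side, so B = (45.7, 0.00). Since A1 is tangent to KB there, VB ⟂ KB, so V = B + (0, 13.4) = (45.7, 13.4). On A1, B sits at bearing -90° from V; a 70° counterclockwise sweep puts F at bearing -20°, so F = V + 13.4·(cos -20°, sin -20°) = (58.3, 8.82). A1 meets FS tangentially, so VF is at right angles to FS, so FS runs along (−sin -20°, cos -20°); with |FS| = 30.6, S = (68.8, 37.6). Then |KS| = |S − K| = 78.4.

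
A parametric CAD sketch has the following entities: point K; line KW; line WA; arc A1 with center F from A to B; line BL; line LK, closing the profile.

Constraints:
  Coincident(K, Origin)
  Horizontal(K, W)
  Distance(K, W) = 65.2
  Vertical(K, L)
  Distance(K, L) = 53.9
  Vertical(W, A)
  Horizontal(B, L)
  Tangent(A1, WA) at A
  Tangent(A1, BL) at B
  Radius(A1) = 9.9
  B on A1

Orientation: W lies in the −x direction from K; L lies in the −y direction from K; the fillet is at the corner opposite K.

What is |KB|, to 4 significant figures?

77.22

The virtual corner opposite K is at (-65.20, -53.90). Since A1 is tangent to WA there, FA ⟂ WA and since A1 is tangent to BL there, FB ⟂ BL, with radius 9.9, so the center F sits 9.9 in from both sides at F = (-55.30, -44.00). That places the tangent points at A = (-65.20, -44.00) on WA and B = (-55.30, -53.90) on BL. Then |KB| = |B − K| = 77.22.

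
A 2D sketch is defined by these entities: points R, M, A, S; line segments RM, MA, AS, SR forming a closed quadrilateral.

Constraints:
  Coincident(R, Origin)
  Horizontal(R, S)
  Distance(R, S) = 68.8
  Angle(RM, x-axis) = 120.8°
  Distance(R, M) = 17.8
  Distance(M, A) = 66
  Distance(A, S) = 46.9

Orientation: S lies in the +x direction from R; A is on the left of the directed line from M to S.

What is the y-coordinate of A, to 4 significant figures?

43.25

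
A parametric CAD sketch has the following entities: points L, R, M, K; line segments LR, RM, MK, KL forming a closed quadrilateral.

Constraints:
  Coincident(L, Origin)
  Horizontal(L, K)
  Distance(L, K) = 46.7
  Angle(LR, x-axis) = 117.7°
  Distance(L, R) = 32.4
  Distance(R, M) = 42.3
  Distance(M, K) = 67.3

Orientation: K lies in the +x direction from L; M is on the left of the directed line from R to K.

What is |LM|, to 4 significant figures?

60.77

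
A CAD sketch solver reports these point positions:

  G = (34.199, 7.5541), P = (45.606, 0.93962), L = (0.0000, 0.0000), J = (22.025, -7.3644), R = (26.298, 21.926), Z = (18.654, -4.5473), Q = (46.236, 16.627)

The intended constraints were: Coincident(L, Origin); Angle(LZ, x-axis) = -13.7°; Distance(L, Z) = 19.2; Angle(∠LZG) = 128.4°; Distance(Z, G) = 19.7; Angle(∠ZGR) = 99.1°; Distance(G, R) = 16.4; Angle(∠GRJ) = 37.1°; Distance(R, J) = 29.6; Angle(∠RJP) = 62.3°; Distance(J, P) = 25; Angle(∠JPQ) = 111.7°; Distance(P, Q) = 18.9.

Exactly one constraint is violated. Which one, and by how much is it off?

Distance(P, Q) = 18.9 — off by 3.20.

L = (0.00, 0.00) ✓; LZ at -13.70° ✓; |LZ| = 19.20 ✓; ∠LZG = 128.4° ✓; |ZG| = 19.70 ✓; ∠ZGR = 99.10° ✓; |GR| = 16.40 ✓; ∠GRJ = 37.10° ✓; |RJ| = 29.60 ✓; ∠RJP = 62.30° ✓; |JP| = 25.00 ✓; ∠JPQ = 111.7° ✓; |PQ| = 15.70 ✗.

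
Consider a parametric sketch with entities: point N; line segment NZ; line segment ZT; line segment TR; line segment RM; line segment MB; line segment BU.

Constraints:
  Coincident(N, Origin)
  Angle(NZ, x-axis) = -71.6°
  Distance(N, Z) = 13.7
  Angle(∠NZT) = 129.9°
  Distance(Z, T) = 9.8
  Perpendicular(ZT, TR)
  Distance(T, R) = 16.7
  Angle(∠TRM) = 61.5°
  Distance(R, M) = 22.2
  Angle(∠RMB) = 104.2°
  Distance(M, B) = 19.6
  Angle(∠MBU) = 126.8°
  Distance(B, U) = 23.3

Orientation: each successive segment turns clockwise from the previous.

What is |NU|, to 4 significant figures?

41.13

N is at the origin; NZ runs at -71.6° with length 13.7, so Z = (4.324, -13.00). ∠NZT = 129.9° gives ZT at -121.7° from the x-axis; with |ZT| = 9.8, T = (-0.8252, -21.34). ZT is perpendicular to TR, so TR runs at 148.3°; with |TR| = 16.7, R = (-15.03, -12.56). ∠TRM = 61.5° gives RM at 29.80° from the x-axis; with |RM| = 22.2, M = (4.231, -1.529). ∠RMB = 104.2° gives MB at -46.00° from the x-axis; with |MB| = 19.6, B = (17.85, -15.63). ∠MBU = 126.8° gives BU at -99.20° from the x-axis; with |BU| = 23.3, U = (14.12, -38.63). Then |NU| = |U − N| = 41.13.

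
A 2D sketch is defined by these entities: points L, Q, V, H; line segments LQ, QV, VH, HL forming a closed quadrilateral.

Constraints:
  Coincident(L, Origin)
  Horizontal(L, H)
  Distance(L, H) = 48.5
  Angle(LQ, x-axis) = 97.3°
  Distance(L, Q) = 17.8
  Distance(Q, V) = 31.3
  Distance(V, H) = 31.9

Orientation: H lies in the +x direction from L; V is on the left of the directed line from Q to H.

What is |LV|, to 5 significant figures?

37.488

Checks: |QV| = 31.30 ✓; |VH| = 31.90 ✓.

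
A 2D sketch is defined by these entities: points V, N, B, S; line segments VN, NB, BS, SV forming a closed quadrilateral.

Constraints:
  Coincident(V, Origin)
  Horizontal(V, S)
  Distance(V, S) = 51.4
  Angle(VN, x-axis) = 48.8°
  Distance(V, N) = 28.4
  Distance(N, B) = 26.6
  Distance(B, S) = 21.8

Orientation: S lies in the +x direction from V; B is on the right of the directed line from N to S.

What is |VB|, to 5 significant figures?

29.915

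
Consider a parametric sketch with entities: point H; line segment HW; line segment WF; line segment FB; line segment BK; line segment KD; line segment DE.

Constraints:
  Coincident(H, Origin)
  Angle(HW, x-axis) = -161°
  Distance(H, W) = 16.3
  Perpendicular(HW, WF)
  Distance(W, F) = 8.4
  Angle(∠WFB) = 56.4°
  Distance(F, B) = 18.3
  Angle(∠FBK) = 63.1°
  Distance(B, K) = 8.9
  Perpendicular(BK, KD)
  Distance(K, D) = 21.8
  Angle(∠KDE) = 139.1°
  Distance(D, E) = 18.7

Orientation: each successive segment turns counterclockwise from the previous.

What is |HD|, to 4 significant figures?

23.39

H is at the origin; HW runs at -161.0° with length 16.3, so W = (-15.41, -5.307). HW ⟂ WF, so WF runs at -71.00°; with |WF| = 8.4, F = (-12.68, -13.25). ∠WFB = 56.4° gives FB at 52.60° from the x-axis; with |FB| = 18.3, B = (-1.562, 1.289). ∠FBK = 63.1° gives BK at 169.5° from the x-axis; with |BK| = 8.9, K = (-10.31, 2.911). BK is perpendicular to KD, so KD runs at -100.5°; with |KD| = 21.8, D = (-14.29, -18.52). Then |HD| = |D − H| = 23.39.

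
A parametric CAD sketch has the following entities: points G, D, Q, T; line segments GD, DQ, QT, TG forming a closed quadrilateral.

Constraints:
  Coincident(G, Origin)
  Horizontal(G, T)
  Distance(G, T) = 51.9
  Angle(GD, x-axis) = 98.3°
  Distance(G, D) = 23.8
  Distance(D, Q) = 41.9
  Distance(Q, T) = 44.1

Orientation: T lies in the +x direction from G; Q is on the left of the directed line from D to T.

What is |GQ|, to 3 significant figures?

53.5

G is at the origin; G and T share the same y with |GT| = 51.9 and T in +x, so T = (51.9, 0). GD runs at 98.3° with |GD| = 23.8, so D = (-3.44, 23.6). Q is determined by |DQ| = 41.9 and |QT| = 44.1 together: it lies at the intersection of circle(D, 41.9) and circle(T, 44.1). With |DT| = 60.1, the foot of the radical line on DT is 28.5 from D and the perpendicular offset is √(41.9² − 28.5²) = 30.7. Taking the left-of-DT solution: Q = (34.8, 40.7).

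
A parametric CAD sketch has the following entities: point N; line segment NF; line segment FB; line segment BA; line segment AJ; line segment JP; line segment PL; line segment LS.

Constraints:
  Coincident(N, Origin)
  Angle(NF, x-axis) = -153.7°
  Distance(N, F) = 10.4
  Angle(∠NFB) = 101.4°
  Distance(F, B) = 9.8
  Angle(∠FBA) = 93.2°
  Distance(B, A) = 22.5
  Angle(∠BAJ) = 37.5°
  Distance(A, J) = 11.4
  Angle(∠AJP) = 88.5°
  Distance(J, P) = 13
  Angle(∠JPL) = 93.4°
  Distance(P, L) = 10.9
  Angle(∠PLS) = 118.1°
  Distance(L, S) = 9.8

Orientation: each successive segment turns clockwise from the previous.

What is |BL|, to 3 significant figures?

17.7

N is at the origin; NF runs at -153.7° with length 10.4, so F = (-9.32, -4.61). ∠NFB = 101.4° gives FB at 128° from the x-axis; with |FB| = 9.8, B = (-15.3, 3.15). ∠FBA = 93.2° gives BA at 40.9° from the x-axis; with |BA| = 22.5, A = (1.69, 17.9). ∠BAJ = 37.5° gives AJ at -102° from the x-axis; with |AJ| = 11.4, J = (-0.602, 6.71). ∠AJP = 88.5° gives JP at 167° from the x-axis; with |JP| = 13.0, P = (-13.3, 9.66). ∠JPL = 93.4° gives PL at 80.3° from the x-axis; with |PL| = 10.9, L = (-11.4, 20.4). Then |BL| = |L − B| = 17.7.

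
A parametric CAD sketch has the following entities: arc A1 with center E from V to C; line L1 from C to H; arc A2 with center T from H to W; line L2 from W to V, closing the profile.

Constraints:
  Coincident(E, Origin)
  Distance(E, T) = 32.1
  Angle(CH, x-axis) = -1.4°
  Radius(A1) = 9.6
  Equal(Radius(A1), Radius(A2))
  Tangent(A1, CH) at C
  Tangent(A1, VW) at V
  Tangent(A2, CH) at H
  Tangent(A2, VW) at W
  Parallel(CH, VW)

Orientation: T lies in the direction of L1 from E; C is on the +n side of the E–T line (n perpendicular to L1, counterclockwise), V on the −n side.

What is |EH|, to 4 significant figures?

33.50

Tangency of A1 to both parallel lines with radius 9.6 puts C and V at E ± 9.6·n: C = (0.2345, 9.597), V = (-0.2345, -9.597). Equal radii place H and W the same way about T: H = T + 9.6·n = (32.32, 8.813), W = T − 9.6·n = (31.86, -10.38). Then |EH| = |H − E| = 33.50.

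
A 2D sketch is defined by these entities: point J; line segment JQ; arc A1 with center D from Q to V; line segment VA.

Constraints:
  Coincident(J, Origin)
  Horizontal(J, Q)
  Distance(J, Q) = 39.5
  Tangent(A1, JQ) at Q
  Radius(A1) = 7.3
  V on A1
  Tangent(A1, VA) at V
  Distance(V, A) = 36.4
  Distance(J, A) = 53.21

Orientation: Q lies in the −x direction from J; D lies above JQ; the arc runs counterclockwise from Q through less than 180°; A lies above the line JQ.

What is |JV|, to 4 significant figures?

32.96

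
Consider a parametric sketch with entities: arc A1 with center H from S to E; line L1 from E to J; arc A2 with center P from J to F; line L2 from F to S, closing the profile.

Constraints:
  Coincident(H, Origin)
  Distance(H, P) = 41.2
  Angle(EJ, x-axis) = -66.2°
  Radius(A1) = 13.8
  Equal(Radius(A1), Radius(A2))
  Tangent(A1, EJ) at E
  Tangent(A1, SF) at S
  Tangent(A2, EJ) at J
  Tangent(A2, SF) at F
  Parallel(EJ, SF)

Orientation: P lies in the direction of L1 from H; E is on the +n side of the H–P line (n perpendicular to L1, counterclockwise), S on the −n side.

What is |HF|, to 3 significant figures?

43.4

Tangency of A1 to both parallel lines with radius 13.8 puts E and S at H ± 13.8·n: E = (12.6, 5.57), S = (-12.6, -5.57). Equal radii place J and F the same way about P: J = P + 13.8·n = (29.3, -32.1), F = P − 13.8·n = (4.00, -43.3). Then |HF| = |F − H| = 43.4.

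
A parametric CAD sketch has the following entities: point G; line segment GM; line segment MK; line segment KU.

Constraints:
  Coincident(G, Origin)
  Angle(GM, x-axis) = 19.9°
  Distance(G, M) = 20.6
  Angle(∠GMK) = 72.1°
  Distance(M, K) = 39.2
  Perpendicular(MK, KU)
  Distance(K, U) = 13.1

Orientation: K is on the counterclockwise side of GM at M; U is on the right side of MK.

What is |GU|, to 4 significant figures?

46.37

G is at the origin; GM runs at 19.9° with length 20.6, so M = 20.6·(cos 19.9°, sin 19.9°) = (19.37, 7.012). ∠GMK = 72.1°, so MK runs at 19.9° + (180° − 72.1°) = 127.8° from the x-axis; with |MK| = 39.2, K = M + 39.2·(cos 127.8°, sin 127.8°) = (-4.656, 37.99). The perpendicularity gives KU at right angles to MK; with |KU| = 13.1 on the right of MK, U = K + 13.1·(0.7902, 0.6129) = (5.695, 46.01). Then |GU| = |U − G| = 46.37.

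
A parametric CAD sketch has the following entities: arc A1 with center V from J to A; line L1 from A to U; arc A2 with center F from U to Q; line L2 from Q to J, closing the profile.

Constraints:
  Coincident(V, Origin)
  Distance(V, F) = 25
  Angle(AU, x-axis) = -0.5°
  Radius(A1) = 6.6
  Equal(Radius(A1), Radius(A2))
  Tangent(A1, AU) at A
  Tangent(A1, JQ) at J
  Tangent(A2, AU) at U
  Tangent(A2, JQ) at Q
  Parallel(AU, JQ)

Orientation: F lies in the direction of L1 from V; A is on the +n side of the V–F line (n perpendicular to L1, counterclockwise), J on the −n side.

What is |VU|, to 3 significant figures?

25.9

Tangency of A1 to both parallel lines with radius 6.6 puts A and J at V ± 6.6·n: A = (0.0576, 6.60), J = (-0.0576, -6.60). Equal radii place U and Q the same way about F: U = F + 6.6·n = (25.1, 6.38), Q = F − 6.6·n = (24.9, -6.82). Then |VU| = |U − V| = 25.9.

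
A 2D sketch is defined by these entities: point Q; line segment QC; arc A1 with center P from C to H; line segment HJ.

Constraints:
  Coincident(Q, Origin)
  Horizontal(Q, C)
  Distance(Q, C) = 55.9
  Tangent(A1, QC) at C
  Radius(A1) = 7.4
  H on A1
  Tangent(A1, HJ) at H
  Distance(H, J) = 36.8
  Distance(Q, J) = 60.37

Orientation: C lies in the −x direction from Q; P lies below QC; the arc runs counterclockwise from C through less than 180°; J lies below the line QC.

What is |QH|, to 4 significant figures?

63.21

Q is at the origin; QC is horizontal with |QC| = 55.9 and C on the −x side, so C = (-55.90, 0.000). Since A1 is tangent to QC there, PC ⟂ QC, so P = C + (0, -7.4) = (-55.90, -7.400). Since PH ⟂ HJ (tangency), |PJ| = √(7.4² + 36.8²) = 37.54 regardless of where H sits on A1. So J lies on both circle(Q, 60.37) and circle(P, 37.54); the below-QC intersection is J = (-42.80, -42.58). H is the foot of the tangent from J: H = (-62.19, -11.30).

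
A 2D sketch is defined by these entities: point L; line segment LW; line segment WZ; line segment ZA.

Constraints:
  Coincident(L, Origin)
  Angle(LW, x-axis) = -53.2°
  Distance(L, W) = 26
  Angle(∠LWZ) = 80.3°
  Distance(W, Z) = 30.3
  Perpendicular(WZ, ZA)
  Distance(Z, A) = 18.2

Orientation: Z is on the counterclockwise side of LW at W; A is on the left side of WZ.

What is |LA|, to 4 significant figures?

26.96

L is at the origin; LW runs at -53.2° with length 26.0, so W = 26.0·(cos -53.2°, sin -53.2°) = (15.57, -20.82). ∠LWZ = 80.3°, so WZ runs at -53.2° + (180° − 80.3°) = 46.50° from the x-axis; with |WZ| = 30.3, Z = W + 30.3·(cos 46.50°, sin 46.50°) = (36.43, 1.160). The perpendicularity gives ZA at right angles to WZ; with |ZA| = 18.2 on the left of WZ, A = Z + 18.2·(-0.7254, 0.6884) = (23.23, 13.69). Then |LA| = |A − L| = 26.96.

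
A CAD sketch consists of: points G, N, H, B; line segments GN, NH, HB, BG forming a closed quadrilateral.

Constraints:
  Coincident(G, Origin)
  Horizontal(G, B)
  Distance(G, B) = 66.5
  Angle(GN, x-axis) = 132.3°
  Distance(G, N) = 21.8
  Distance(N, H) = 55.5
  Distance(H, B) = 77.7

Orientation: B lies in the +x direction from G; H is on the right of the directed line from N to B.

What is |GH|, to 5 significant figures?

37.793

Checks: G.y = 0.00, B.y = 0.00 ✓; |NH| = 55.50 ✓; |HB| = 77.70 ✓.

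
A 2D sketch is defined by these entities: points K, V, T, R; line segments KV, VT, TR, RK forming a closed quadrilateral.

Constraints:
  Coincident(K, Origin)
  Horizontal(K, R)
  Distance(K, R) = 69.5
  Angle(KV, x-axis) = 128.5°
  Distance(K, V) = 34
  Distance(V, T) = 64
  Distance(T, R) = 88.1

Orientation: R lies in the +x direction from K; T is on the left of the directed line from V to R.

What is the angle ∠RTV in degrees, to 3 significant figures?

74.9°

K is at the origin; KR is horizontal with |KR| = 69.5 and R in +x, so R = (69.5, 0). KV runs at 128.5° with |KV| = 34.0, so V = (-21.2, 26.6). T is determined by |VT| = 64.0 and |TR| = 88.1 together: it lies at the intersection of circle(V, 64.0) and circle(R, 88.1). With |VR| = 94.5, the foot of the radical line on VR is 27.8 from V and the perpendicular offset is √(64.0² − 27.8²) = 57.6. Taking the left-of-VR solution: T = (21.8, 74.1).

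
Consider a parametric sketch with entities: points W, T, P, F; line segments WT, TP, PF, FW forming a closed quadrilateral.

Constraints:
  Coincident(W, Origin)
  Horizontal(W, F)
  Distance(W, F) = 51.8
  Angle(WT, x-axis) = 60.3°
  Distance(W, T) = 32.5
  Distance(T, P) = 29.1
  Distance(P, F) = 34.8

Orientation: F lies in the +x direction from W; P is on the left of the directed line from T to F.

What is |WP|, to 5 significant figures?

56.124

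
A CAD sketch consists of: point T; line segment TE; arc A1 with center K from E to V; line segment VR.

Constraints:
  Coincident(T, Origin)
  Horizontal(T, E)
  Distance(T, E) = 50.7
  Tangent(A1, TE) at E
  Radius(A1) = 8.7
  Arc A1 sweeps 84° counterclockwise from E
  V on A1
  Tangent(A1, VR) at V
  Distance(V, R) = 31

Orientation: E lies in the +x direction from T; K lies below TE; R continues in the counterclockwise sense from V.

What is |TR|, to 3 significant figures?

54.8

T is at the origin; TE is horizontal with |TE| = 50.7 and E on the +x side, so E = (50.7, 0.00). A1 meets TE tangentially, so KE is at right angles to TE, so K = E + (0, -8.7) = (50.7, -8.70). On A1, E sits at bearing 90° from K; an 84° counterclockwise sweep puts V at bearing 174°, so V = K + 8.7·(cos 174°, sin 174°) = (42.0, -7.79). Tangency of A1 to VR means the radius KV is perpendicular to VR, so VR runs along (−sin 174°, cos 174°); with |VR| = 31.0, R = (38.8, -38.6). Then |TR| = |R − T| = 54.8.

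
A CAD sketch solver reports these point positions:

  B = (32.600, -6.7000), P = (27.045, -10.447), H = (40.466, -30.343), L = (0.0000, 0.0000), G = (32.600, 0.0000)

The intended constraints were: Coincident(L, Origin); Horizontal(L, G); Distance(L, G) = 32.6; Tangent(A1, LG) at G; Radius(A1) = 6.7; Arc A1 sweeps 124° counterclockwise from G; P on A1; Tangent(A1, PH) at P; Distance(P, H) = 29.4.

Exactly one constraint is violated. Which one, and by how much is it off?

Distance(P, H) = 29.4 — off by 5.40.

L = (0.00, 0.00) ✓; L.y = 0.00, G.y = 0.00 ✓; |LG| = 32.60 ✓; ∠(BG, GL) = 90.00° ✓; |BG| = 6.700 ✓; bearing(B→P) − bearing(B→G) = 124.0° ✓; |BP| = 6.701 ✓; ∠(BP, PH) = 90.00° ✓; |PH| = 24.00 ✗.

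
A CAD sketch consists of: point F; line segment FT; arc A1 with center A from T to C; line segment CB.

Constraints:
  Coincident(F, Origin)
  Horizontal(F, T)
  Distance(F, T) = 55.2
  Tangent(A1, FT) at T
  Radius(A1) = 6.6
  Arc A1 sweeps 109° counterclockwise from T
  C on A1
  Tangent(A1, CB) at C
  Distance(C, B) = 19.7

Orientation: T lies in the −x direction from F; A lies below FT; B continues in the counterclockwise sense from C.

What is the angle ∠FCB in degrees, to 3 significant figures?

79.1°

F is at the origin; FT is horizontal with |FT| = 55.2 and T on the −x side, so T = (-55.2, 0.00). Since A1 is tangent to FT there, AT ⟂ FT, so A = T + (0, -6.6) = (-55.2, -6.60). On A1, T sits at bearing 90° from A; a 109° counterclockwise sweep puts C at bearing 199°, so C = A + 6.6·(cos 199°, sin 199°) = (-61.4, -8.75). The tangent condition forces AC to be normal to CB, so CB runs along (−sin 199°, cos 199°); with |CB| = 19.7, B = (-55.0, -27.4). Then cos ∠FCB = CF·CB / (|CF||CB|), giving 79.1°.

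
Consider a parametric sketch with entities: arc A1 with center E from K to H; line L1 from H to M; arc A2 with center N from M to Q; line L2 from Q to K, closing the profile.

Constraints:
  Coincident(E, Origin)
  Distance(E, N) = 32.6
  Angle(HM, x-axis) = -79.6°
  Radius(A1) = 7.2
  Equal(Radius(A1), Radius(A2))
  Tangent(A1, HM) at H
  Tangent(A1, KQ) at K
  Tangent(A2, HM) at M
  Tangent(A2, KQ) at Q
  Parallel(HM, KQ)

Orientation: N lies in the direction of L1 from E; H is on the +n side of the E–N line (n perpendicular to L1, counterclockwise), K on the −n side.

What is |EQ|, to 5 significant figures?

33.386

The slot axis is L1's direction at -79.6°, so u = (cos -79.6°, sin -79.6°) = (0.18052, -0.98357) and n = (−sin -79.6°, cos -79.6°) = (0.98357, 0.18052). E is at the origin and N lies 32.6 along u from E, so N = 32.6·u = (5.8849, -32.064). Tangency of A1 to both parallel lines with radius 7.2 puts H and K at E ± 7.2·n: H = (7.0817, 1.2997), K = (-7.0817, -1.2997). Equal radii place M and Q the same way about N: M = N + 7.2·n = (12.967, -30.765), Q = N − 7.2·n = (-1.1968, -33.364). Then |EQ| = |Q − E| = 33.386.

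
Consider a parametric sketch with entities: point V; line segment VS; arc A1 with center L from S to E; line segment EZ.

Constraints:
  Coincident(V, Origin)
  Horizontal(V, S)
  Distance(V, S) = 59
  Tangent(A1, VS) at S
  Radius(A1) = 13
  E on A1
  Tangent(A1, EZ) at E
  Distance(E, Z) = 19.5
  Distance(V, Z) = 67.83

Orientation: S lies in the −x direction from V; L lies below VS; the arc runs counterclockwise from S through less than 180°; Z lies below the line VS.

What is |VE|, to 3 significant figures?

72.4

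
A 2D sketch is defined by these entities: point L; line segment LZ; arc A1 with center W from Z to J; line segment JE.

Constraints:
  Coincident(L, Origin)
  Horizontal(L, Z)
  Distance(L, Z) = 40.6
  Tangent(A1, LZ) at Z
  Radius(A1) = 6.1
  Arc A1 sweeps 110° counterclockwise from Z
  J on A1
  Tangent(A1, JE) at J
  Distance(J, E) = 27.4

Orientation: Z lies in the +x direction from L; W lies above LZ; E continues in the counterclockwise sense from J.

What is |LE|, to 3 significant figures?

50.2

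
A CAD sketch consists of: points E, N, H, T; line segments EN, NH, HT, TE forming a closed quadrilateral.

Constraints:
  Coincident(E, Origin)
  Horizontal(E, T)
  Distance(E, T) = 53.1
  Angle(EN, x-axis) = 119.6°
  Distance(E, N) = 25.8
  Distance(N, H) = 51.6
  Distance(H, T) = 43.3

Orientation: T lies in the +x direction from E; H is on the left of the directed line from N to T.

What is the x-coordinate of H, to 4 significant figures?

35.87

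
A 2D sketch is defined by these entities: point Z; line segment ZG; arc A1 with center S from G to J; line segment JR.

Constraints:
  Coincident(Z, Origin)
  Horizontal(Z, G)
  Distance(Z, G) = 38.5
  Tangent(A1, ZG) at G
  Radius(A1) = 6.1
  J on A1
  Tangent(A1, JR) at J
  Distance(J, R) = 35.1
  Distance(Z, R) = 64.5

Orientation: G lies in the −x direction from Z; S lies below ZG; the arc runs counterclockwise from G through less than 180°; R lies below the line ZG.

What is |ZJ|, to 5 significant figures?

44.769

Checks: |SG| = 6.100 ✓; |SJ| = 6.100 ✓; ∠(SJ, JR) = 90.00° ✓; |JR| = 35.10 ✓; |ZR| = 64.50 ✓.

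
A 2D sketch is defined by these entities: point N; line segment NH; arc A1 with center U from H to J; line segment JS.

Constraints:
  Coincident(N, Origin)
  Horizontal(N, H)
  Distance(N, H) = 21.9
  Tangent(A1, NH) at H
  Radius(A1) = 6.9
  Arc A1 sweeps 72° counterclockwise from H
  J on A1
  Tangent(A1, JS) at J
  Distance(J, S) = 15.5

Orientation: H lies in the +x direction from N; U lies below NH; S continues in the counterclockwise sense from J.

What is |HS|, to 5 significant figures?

22.572

On A1, H sits at bearing 90° from U; a 72° counterclockwise sweep puts J at bearing 162°, so J = U + 6.9·(cos 162°, sin 162°) = (15.338, -4.7678). The tangent condition forces UJ to be normal to JS, so JS runs along (−sin 162°, cos 162°); with |JS| = 15.5, S = (10.548, -19.509). Then |HS| = |S − H| = 22.572.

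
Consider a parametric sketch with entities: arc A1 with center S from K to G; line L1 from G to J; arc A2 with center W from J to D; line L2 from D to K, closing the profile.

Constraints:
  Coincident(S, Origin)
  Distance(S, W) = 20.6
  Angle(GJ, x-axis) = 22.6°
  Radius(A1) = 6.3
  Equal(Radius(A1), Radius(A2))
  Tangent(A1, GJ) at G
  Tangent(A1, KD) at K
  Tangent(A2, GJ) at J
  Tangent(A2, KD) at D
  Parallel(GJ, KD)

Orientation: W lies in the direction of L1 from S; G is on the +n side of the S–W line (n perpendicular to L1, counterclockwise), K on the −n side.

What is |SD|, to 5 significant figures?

21.542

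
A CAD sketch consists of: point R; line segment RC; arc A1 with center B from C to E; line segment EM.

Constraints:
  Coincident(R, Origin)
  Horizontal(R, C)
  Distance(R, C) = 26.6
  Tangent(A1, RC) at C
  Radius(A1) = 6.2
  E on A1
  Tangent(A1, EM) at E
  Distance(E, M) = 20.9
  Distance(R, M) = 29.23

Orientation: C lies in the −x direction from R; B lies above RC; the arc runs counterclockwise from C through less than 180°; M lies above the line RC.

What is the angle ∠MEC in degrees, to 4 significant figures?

142.3°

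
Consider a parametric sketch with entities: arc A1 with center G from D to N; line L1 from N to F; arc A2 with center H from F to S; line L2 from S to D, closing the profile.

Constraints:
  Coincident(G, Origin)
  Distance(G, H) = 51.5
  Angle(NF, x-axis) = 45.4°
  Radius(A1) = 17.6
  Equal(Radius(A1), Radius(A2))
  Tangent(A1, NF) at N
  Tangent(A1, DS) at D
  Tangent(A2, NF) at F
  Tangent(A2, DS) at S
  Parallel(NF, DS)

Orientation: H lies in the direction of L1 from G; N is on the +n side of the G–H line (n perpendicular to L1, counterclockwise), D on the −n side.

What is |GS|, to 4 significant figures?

54.42

The slot axis is L1's direction at 45.4°, so u = (cos 45.4°, sin 45.4°) = (0.7022, 0.7120) and n = (−sin 45.4°, cos 45.4°) = (-0.7120, 0.7022). G is at the origin and H lies 51.5 along u from G, so H = 51.5·u = (36.16, 36.67). Tangency of A1 to both parallel lines with radius 17.6 puts N and D at G ± 17.6·n: N = (-12.53, 12.36), D = (12.53, -12.36). Equal radii place F and S the same way about H: F = H + 17.6·n = (23.63, 49.03), S = H − 17.6·n = (48.69, 24.31). Then |GS| = |S − G| = 54.42.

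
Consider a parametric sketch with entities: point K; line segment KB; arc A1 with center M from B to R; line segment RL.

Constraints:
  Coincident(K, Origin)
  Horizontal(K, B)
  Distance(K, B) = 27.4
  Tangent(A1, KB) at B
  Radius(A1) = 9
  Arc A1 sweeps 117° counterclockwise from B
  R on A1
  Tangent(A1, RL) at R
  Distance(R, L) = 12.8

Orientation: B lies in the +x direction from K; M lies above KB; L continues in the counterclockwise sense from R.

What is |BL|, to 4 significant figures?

24.59

K is at the origin; K and B share the same y with |KB| = 27.4 and B on the +x side, so B = (27.40, 0.000). Tangency of A1 to KB means the radius MB is perpendicular to KB, so M = B + (0, 9) = (27.40, 9.000). On A1, B sits at bearing -90° from M; a 117° counterclockwise sweep puts R at bearing 27°, so R = M + 9.0·(cos 27°, sin 27°) = (35.42, 13.09). Tangency of A1 to RL means the radius MR is perpendicular to RL, so RL runs along (−sin 27°, cos 27°); with |RL| = 12.8, L = (29.61, 24.49). Then |BL| = |L − B| = 24.59.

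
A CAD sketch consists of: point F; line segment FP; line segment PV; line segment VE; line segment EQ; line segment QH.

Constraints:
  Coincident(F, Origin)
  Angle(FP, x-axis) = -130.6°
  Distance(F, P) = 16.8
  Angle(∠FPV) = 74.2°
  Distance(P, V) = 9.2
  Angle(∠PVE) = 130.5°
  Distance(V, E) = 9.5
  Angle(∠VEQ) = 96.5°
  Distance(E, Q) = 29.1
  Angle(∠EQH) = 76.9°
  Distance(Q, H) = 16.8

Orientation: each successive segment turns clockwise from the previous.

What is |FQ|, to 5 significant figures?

15.304

F is at the origin; FP runs at -130.6° with length 16.8, so P = (-10.933, -12.756). ∠FPV = 74.2° gives PV at 123.60° from the x-axis; with |PV| = 9.2, V = (-16.024, -5.0929). ∠PVE = 130.5° gives VE at 74.100° from the x-axis; with |VE| = 9.5, E = (-13.422, 4.0437). ∠VEQ = 96.5° gives EQ at -9.4000° from the x-axis; with |EQ| = 29.1, Q = (15.288, -0.70913). Then |FQ| = |Q − F| = 15.304.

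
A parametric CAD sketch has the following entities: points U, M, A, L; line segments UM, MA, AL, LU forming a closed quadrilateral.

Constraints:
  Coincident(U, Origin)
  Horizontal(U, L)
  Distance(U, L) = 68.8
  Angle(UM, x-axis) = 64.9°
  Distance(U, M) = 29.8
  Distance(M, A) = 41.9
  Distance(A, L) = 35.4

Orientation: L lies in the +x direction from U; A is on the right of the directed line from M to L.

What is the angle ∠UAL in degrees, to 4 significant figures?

151.4°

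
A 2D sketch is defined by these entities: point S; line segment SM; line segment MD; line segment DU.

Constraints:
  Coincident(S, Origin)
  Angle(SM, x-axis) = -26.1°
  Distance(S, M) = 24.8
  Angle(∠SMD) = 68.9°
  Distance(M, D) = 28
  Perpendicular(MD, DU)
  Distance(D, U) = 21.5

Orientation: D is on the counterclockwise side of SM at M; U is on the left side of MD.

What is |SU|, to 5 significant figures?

19.142

∠SMD = 68.9°, so MD runs at -26.1° + (180° − 68.9°) = 85.000° from the x-axis; with |MD| = 28.0, D = M + 28.0·(cos 85.000°, sin 85.000°) = (24.711, 16.983). MD ⟂ DU; with |DU| = 21.5 on the left of MD, U = D + 21.5·(-0.99619, 0.087156) = (3.2933, 18.857). Then |SU| = |U − S| = 19.142.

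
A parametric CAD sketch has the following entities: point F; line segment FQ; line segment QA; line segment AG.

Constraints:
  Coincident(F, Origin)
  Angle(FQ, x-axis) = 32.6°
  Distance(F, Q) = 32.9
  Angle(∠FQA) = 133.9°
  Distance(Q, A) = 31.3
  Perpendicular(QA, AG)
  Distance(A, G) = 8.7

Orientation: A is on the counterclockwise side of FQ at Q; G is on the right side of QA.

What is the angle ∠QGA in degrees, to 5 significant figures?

74.466°

F is at the origin; FQ runs at 32.6° with length 32.9, so Q = 32.9·(cos 32.6°, sin 32.6°) = (27.717, 17.726). ∠FQA = 133.9°, so QA runs at 32.6° + (180° − 133.9°) = 78.700° from the x-axis; with |QA| = 31.3, A = Q + 31.3·(cos 78.700°, sin 78.700°) = (33.850, 48.419). The perpendicularity gives AG at right angles to QA; with |AG| = 8.7 on the right of QA, G = A + 8.7·(0.98061, -0.19595) = (42.381, 46.714). Then cos ∠QGA = GQ·GA / (|GQ||GA|), giving 74.466°.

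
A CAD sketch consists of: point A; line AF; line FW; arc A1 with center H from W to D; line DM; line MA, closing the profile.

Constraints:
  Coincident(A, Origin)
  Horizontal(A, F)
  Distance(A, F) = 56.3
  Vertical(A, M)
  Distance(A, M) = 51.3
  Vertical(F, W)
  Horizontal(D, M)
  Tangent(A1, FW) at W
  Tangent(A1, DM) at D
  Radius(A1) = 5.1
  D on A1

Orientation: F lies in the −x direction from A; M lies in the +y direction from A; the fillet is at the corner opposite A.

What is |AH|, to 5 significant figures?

68.963

A and M share the same x with |AM| = 51.3 and M on the +y side, so M = (0.0000, 51.300). The virtual corner opposite A is at (-56.300, 51.300). Since A1 is tangent to FW there, HW ⟂ FW and since A1 is tangent to DM there, HD ⟂ DM, with radius 5.1, so the center H sits 5.1 in from both sides at H = (-51.200, 46.200). Then |AH| = |H − A| = 68.963.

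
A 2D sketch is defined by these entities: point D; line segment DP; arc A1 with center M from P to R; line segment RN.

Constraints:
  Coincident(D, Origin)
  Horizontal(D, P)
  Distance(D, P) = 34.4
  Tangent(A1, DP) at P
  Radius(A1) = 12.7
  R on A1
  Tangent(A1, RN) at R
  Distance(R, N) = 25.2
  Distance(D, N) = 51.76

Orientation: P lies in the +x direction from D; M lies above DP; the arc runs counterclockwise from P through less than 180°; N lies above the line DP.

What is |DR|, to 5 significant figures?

49.174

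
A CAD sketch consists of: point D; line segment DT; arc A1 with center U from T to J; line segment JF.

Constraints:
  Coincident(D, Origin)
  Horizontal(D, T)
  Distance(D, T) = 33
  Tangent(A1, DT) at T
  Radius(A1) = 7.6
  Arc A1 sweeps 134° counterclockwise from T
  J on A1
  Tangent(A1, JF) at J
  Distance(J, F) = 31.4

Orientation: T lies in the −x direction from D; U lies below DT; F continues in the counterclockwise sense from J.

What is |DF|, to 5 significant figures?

39.182

D is at the origin; DT is horizontal with |DT| = 33.0 and T on the −x side, so T = (-33.000, 0.0000). Tangency of A1 to DT means the radius UT is perpendicular to DT, so U = T + (0, -7.6) = (-33.000, -7.6000). On A1, T sits at bearing 90° from U; a 134° counterclockwise sweep puts J at bearing 224°, so J = U + 7.6·(cos 224°, sin 224°) = (-38.467, -12.879). A1 meets JF tangentially, so UJ is at right angles to JF, so JF runs along (−sin 224°, cos 224°); with |JF| = 31.4, F = (-16.655, -35.467). Then |DF| = |F − D| = 39.182.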